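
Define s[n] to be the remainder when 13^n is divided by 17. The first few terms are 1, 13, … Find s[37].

13

s[0] = 1; s[1] = 13; s[2] = 16; s[3] = 4; s[4] = 1.
The sequence repeats with period 4.
(37 - 0) mod 4 = 1, so s[37] = s[1] = 13.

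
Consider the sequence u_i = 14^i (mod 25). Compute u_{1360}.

u_0 = 1,  u_1 = 14,  u_2 = 21,  u_3 = 19,  u_4 = 16,  u_5 = 24,  u_6 = 11,  u_7 = 4,  u_8 = 6,  u_9 = 9,  u_{10} = 1.
The sequence repeats with period 10.
(1360 - 0) mod 10 = 0, so u_{1360} = u_0 = 1.

1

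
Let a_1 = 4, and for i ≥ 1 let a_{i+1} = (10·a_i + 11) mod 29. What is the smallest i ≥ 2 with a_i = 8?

We have a_1 = 4; a_2 = 22; a_3 = 28; a_4 = 1; a_5 = 21; a_6 = 18; a_7 = 17; a_8 = 7; a_9 = 23; a_{10} = 9; a_{11} = 14; a_{12} = 6; a_{13} = 13; a_{14} = 25; a_{15} = 0; a_{16} = 11; a_{17} = 5; a_{18} = 3; a_{19} = 12; a_{20} = 15; a_{21} = 16; a_{22} = 26; a_{23} = 10; a_{24} = 24; a_{25} = 19; a_{26} = 27; a_{27} = 20; a_{28} = 8; a_{29} = 4.
Since a_{29} = a_1 = 4, the sequence is periodic with period 28.
The value 8 first appears (with i ≥ 2) at a_{28}.

28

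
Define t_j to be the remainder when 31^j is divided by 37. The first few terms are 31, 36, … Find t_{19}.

6

We have t_1 = 31, t_2 = 36, t_3 = 6, t_4 = 1, t_5 = 31.
The sequence repeats with period 4.
(19 - 1) mod 4 = 2, so t_{19} = t_3 = 6.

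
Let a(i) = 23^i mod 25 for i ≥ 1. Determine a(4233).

Computing terms: a(1) = 23,  a(2) = 4,  a(3) = 17,  a(4) = 16,  a(5) = 18,  a(6) = 14,  a(7) = 22,  a(8) = 6,  a(9) = 13,  a(10) = 24,  a(11) = 2,  a(12) = 21,  a(13) = 8,  a(14) = 9,  a(15) = 7,  a(16) = 11,  a(17) = 3,  a(18) = 19,  a(19) = 12,  a(20) = 1,  a(21) = 23.
Since a(21) = a(1) = 23, the sequence is periodic with period 20.
(4233 - 1) mod 20 = 12, so a(4233) = a(13) = 8.

8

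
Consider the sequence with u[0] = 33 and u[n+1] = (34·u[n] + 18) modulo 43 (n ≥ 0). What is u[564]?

12

Listing terms: u[0] = 33, u[1] = 22, u[2] = 35, u[3] = 4, u[4] = 25, u[5] = 8, u[6] = 32, u[7] = 31, u[8] = 40, u[9] = 2, u[10] = 0, u[11] = 18, u[12] = 28, u[13] = 24, u[14] = 17, u[15] = 37, u[16] = 29, u[17] = 15, u[18] = 12, u[19] = 39, u[20] = 11, u[21] = 5, u[22] = 16, u[23] = 3, u[24] = 34, u[25] = 13, u[26] = 30, u[27] = 6, u[28] = 7, u[29] = 41, u[30] = 36, u[31] = 38, u[32] = 20, u[33] = 10, u[34] = 14, u[35] = 21, u[36] = 1, u[37] = 9, u[38] = 23, u[39] = 26, u[40] = 42, u[41] = 27, u[42] = 33.
The sequence repeats with period 42.
(564 - 0) mod 42 = 18, so u[564] = u[18] = 12.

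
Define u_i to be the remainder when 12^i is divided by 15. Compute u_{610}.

9

Listing terms: u_1 = 12,  u_2 = 9,  u_3 = 3,  u_4 = 6,  u_5 = 12.
The sequence repeats with period 4.
(610 - 1) mod 4 = 1, so u_{610} = u_2 = 9.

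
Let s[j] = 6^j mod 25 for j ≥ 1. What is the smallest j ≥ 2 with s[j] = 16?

We have s[1] = 6; s[2] = 11; s[3] = 16; s[4] = 21; s[5] = 1; s[6] = 6.
The sequence repeats with period 5.
The value 16 first appears (with j ≥ 2) at s[3].

3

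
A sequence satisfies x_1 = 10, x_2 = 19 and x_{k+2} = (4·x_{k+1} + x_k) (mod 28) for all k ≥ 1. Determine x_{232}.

7

We have x_1 = 10,  x_2 = 19,  x_3 = 2,  x_4 = 27,  x_5 = 26,  x_6 = 19,  x_7 = 18,  x_8 = 7,  x_9 = 18,  x_{10} = 23,  x_{11} = 26,  x_{12} = 15,  x_{13} = 2,  x_{14} = 23,  x_{15} = 10,  x_{16} = 7,  x_{17} = 10,  x_{18} = 19.
Since (x_{17}, x_{18}) = (x_1, x_2) = (10, 19) (two consecutive terms determine the rest), the sequence is periodic with period 16.
(232 - 1) mod 16 = 7, so x_{232} = x_8 = 7.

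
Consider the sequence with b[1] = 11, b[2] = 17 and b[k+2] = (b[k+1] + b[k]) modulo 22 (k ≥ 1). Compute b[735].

18

b[1] = 11,  b[2] = 17,  b[3] = 6,  b[4] = 1,  b[5] = 7,  b[6] = 8,  b[7] = 15,  b[8] = 1,  b[9] = 16,  b[10] = 17,  b[11] = 11,  b[12] = 6,  b[13] = 17,  b[14] = 1,  b[15] = 18,  b[16] = 19,  b[17] = 15,  b[18] = 12,  b[19] = 5,  b[20] = 17,  b[21] = 0,  b[22] = 17,  b[23] = 17,  b[24] = 12,  b[25] = 7,  b[26] = 19,  b[27] = 4,  b[28] = 1,  b[29] = 5,  b[30] = 6,  b[31] = 11,  b[32] = 17.
The sequence repeats with period 30.
So b[735] = b[1 + ((735-1) mod 30)] = b[15] = 18.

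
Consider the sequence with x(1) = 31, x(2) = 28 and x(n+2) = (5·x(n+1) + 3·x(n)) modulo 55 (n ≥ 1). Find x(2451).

Computing terms: x(1) = 31, x(2) = 28, x(3) = 13, x(4) = 39, x(5) = 14, x(6) = 22, x(7) = 42, x(8) = 1, x(9) = 21, x(10) = 53, x(11) = 53, x(12) = 39, x(13) = 24, x(14) = 17, x(15) = 47, x(16) = 11, x(17) = 31, x(18) = 23, x(19) = 43, x(20) = 9, x(21) = 9, x(22) = 17, x(23) = 2, x(24) = 6, x(25) = 36, x(26) = 33, x(27) = 53, x(28) = 34, x(29) = 54, x(30) = 42, x(31) = 42, x(32) = 6, x(33) = 46, x(34) = 28, x(35) = 3, x(36) = 44, x(37) = 9, x(38) = 12, x(39) = 32, x(40) = 31, x(41) = 31, x(42) = 28.
The sequence repeats with period 40.
So x(2451) = x(1 + ((2451-1) mod 40)) = x(11) = 53.

53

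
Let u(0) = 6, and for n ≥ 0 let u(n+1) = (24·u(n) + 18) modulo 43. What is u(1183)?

Listing terms: u(0) = 6,  u(1) = 33,  u(2) = 36,  u(3) = 22,  u(4) = 30,  u(5) = 7,  u(6) = 14,  u(7) = 10,  u(8) = 0,  u(9) = 18,  u(10) = 20,  u(11) = 25,  u(12) = 16,  u(13) = 15,  u(14) = 34,  u(15) = 17,  u(16) = 39,  u(17) = 8,  u(18) = 38,  u(19) = 27,  u(20) = 21,  u(21) = 6.
The sequence repeats with period 21.
So u(1183) = u(0 + ((1183-0) mod 21)) = u(7) = 10.

10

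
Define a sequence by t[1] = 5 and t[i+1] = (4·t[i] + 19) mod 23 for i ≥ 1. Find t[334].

t[1] = 5,  t[2] = 16,  t[3] = 14,  t[4] = 6,  t[5] = 20,  t[6] = 7,  t[7] = 1,  t[8] = 0,  t[9] = 19,  t[10] = 3,  t[11] = 8,  t[12] = 5.
The sequence repeats with period 11.
So t[334] = t[1 + ((334-1) mod 11)] = t[4] = 6.

6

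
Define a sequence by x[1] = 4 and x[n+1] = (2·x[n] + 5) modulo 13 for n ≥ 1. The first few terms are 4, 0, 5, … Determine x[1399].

12

Computing terms: x[1] = 4; x[2] = 0; x[3] = 5; x[4] = 2; x[5] = 9; x[6] = 10; x[7] = 12; x[8] = 3; x[9] = 11; x[10] = 1; x[11] = 7; x[12] = 6; x[13] = 4.
Since x[13] = x[1] = 4, the sequence is periodic with period 12.
(1399 - 1) mod 12 = 6, so x[1399] = x[7] = 12.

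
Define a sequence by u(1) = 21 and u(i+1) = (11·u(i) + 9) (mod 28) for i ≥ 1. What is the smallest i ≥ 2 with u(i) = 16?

2

We have u(1) = 21,  u(2) = 16,  u(3) = 17,  u(4) = 0,  u(5) = 9,  u(6) = 24,  u(7) = 21.
Since u(7) = u(1) = 21, the sequence is periodic with period 6.
The value 16 first appears (with i ≥ 2) at u(2).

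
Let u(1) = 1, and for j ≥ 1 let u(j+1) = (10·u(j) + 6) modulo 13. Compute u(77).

0

Computing terms: u(1) = 1, u(2) = 3, u(3) = 10, u(4) = 2, u(5) = 0, u(6) = 6, u(7) = 1.
Since u(7) = u(1) = 1, the sequence is periodic with period 6.
So u(77) = u(1 + ((77-1) mod 6)) = u(5) = 0.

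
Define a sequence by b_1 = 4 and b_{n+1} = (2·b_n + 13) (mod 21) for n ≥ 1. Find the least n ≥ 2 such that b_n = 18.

b_1 = 4, b_2 = 0, b_3 = 13, b_4 = 18, b_5 = 7, b_6 = 6, b_7 = 4.
Since b_7 = b_1 = 4, the sequence is periodic with period 6.
The value 18 first appears (with n ≥ 2) at b_4.

4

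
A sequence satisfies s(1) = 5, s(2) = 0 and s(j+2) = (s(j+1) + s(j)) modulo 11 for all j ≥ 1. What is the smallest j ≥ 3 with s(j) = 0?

12

Computing terms: s(1) = 5, s(2) = 0, s(3) = 5, s(4) = 5, s(5) = 10, s(6) = 4, s(7) = 3, s(8) = 7, s(9) = 10, s(10) = 6, s(11) = 5, s(12) = 0.
Since (s(11), s(12)) = (s(1), s(2)) = (5, 0) (two consecutive terms determine the rest), the sequence is periodic with period 10.
The value 0 next appears (with j ≥ 3) at s(12).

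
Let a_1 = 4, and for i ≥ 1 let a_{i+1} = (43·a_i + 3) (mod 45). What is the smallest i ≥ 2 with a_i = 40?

We have a_1 = 4, a_2 = 40, a_3 = 13, a_4 = 22, a_5 = 4.
Since a_5 = a_1 = 4, the sequence is periodic with period 4.
The value 40 first appears (with i ≥ 2) at a_2.

2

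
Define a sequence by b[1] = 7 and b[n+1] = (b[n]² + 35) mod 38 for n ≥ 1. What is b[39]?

3

Computing terms: b[1] = 7, b[2] = 8, b[3] = 23, b[4] = 32, b[5] = 33, b[6] = 22, b[7] = 25, b[8] = 14, b[9] = 3, b[10] = 6, b[11] = 33.
Since b[11] = b[5] = 33, the sequence is eventually periodic: after a pre-period of length 4 it cycles with period 6.
For n ≥ 5, b[n] depends only on (n - 5) mod 6. (39 - 5) mod 6 = 4, so b[39] = b[9] = 3.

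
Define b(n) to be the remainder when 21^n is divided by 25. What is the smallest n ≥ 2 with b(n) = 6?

4

b(1) = 21,  b(2) = 16,  b(3) = 11,  b(4) = 6,  b(5) = 1,  b(6) = 21.
Since b(6) = b(1) = 21, the sequence is periodic with period 5.
The value 6 first appears (with n ≥ 2) at b(4).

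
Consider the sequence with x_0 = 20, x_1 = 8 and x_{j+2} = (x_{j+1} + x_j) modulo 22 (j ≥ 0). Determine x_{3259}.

10

Computing terms: x_0 = 20,  x_1 = 8,  x_2 = 6,  x_3 = 14,  x_4 = 20,  x_5 = 12,  x_6 = 10,  x_7 = 0,  x_8 = 10,  x_9 = 10,  x_{10} = 20,  x_{11} = 8.
Since (x_{10}, x_{11}) = (x_0, x_1) = (20, 8) (two consecutive terms determine the rest), the sequence is periodic with period 10.
(3259 - 0) mod 10 = 9, so x_{3259} = x_9 = 10.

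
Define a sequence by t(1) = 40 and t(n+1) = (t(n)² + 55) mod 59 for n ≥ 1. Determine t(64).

21

Computing terms: t(1) = 40,  t(2) = 3,  t(3) = 5,  t(4) = 21,  t(5) = 24,  t(6) = 41,  t(7) = 25,  t(8) = 31,  t(9) = 13,  t(10) = 47,  t(11) = 22,  t(12) = 8,  t(13) = 1,  t(14) = 56,  t(15) = 5.
Since t(15) = t(3) = 5, the sequence is eventually periodic: after a pre-period of length 2 it cycles with period 12.
For n ≥ 3, t(n) depends only on (n - 3) mod 12. (64 - 3) mod 12 = 1, so t(64) = t(4) = 21.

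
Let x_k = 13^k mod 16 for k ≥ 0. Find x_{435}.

x_0 = 1; x_1 = 13; x_2 = 9; x_3 = 5; x_4 = 1.
The sequence repeats with period 4.
So x_{435} = x_{0 + ((435-0) mod 4)} = x_3 = 5.

5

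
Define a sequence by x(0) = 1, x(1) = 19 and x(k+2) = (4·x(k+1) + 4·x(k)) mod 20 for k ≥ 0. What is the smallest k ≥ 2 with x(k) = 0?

2

Computing terms: x(0) = 1, x(1) = 19, x(2) = 0, x(3) = 16, x(4) = 4, x(5) = 0, x(6) = 16.
Since (x(5), x(6)) = (x(2), x(3)) = (0, 16) (two consecutive terms determine the rest), the sequence is eventually periodic: after a pre-period of length 2 it cycles with period 3.
The value 0 first appears (with k ≥ 2) at x(2).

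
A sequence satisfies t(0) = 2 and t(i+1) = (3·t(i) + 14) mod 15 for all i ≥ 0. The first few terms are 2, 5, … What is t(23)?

11

t(0) = 2; t(1) = 5; t(2) = 14; t(3) = 11; t(4) = 2.
The sequence repeats with period 4.
So t(23) = t(0 + ((23-0) mod 4)) = t(3) = 11.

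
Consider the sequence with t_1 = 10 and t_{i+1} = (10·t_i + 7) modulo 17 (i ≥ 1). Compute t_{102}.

11

Listing terms: t_1 = 10; t_2 = 5; t_3 = 6; t_4 = 16; t_5 = 14; t_6 = 11; t_7 = 15; t_8 = 4; t_9 = 13; t_{10} = 1; t_{11} = 0; t_{12} = 7; t_{13} = 9; t_{14} = 12; t_{15} = 8; t_{16} = 2; t_{17} = 10.
The sequence repeats with period 16.
So t_{102} = t_{1 + ((102-1) mod 16)} = t_6 = 11.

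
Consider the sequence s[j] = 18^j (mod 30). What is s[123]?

We have s[0] = 1,  s[1] = 18,  s[2] = 24,  s[3] = 12,  s[4] = 6,  s[5] = 18.
Since s[5] = s[1] = 18, the sequence is eventually periodic: after a pre-period of length 1 it cycles with period 4.
For j ≥ 1, s[j] depends only on (j - 1) mod 4. (123 - 1) mod 4 = 2, so s[123] = s[3] = 12.

12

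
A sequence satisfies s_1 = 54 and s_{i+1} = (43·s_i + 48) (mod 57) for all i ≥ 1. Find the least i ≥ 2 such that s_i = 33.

We have s_1 = 54,  s_2 = 33,  s_3 = 42,  s_4 = 30,  s_5 = 27,  s_6 = 12,  s_7 = 51,  s_8 = 18,  s_9 = 24,  s_{10} = 54.
The sequence repeats with period 9.
The value 33 first appears (with i ≥ 2) at s_2.

2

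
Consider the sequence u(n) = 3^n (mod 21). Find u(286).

Computing terms: u(0) = 1,  u(1) = 3,  u(2) = 9,  u(3) = 6,  u(4) = 18,  u(5) = 12,  u(6) = 15,  u(7) = 3.
Since u(7) = u(1) = 3, the sequence is eventually periodic: after a pre-period of length 1 it cycles with period 6.
For n ≥ 1, u(n) depends only on (n - 1) mod 6. (286 - 1) mod 6 = 3, so u(286) = u(4) = 18.

18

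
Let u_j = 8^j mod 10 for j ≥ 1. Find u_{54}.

4

Computing terms: u_1 = 8,  u_2 = 4,  u_3 = 2,  u_4 = 6,  u_5 = 8.
Since u_5 = u_1 = 8, the sequence is periodic with period 4.
So u_{54} = u_{1 + ((54-1) mod 4)} = u_2 = 4.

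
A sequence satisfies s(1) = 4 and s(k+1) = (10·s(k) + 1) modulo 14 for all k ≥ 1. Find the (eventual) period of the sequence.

s(1) = 4; s(2) = 13; s(3) = 5; s(4) = 9; s(5) = 7; s(6) = 1; s(7) = 11; s(8) = 13.
Since s(8) = s(2) = 13, the sequence is eventually periodic: after a pre-period of length 1 it cycles with period 6.

6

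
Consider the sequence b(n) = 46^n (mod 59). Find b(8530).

We have b(1) = 46,  b(2) = 51,  b(3) = 45,  b(4) = 5,  b(5) = 53,  b(6) = 19,  b(7) = 48,  b(8) = 25,  b(9) = 29,  b(10) = 36,  b(11) = 4,  b(12) = 7,  b(13) = 27,  b(14) = 3,  b(15) = 20,  b(16) = 35,  b(17) = 17,  b(18) = 15,  b(19) = 41,  b(20) = 57,  b(21) = 26,  b(22) = 16,  b(23) = 28,  b(24) = 49,  b(25) = 12,  b(26) = 21,  b(27) = 22,  b(28) = 9,  b(29) = 1,  b(30) = 46.
Since b(30) = b(1) = 46, the sequence is periodic with period 29.
(8530 - 1) mod 29 = 3, so b(8530) = b(4) = 5.

5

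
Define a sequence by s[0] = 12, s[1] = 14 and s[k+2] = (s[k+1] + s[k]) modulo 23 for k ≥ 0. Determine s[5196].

s[0] = 12, s[1] = 14, s[2] = 3, s[3] = 17, s[4] = 20, s[5] = 14, s[6] = 11, s[7] = 2, s[8] = 13, s[9] = 15, s[10] = 5, s[11] = 20, s[12] = 2, s[13] = 22, s[14] = 1, s[15] = 0, s[16] = 1, s[17] = 1, s[18] = 2, s[19] = 3, s[20] = 5, s[21] = 8, s[22] = 13, s[23] = 21, s[24] = 11, s[25] = 9, s[26] = 20, s[27] = 6, s[28] = 3, s[29] = 9, s[30] = 12, s[31] = 21, s[32] = 10, s[33] = 8, s[34] = 18, s[35] = 3, s[36] = 21, s[37] = 1, s[38] = 22, s[39] = 0, s[40] = 22, s[41] = 22, s[42] = 21, s[43] = 20, s[44] = 18, s[45] = 15, s[46] = 10, s[47] = 2, s[48] = 12, s[49] = 14.
The sequence repeats with period 48.
(5196 - 0) mod 48 = 12, so s[5196] = s[12] = 2.

2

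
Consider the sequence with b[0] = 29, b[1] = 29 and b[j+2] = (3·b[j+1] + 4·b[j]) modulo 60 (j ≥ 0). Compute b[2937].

Listing terms: b[0] = 29, b[1] = 29, b[2] = 23, b[3] = 5, b[4] = 47, b[5] = 41, b[6] = 11, b[7] = 17, b[8] = 35, b[9] = 53, b[10] = 59, b[11] = 29, b[12] = 23.
Since (b[11], b[12]) = (b[1], b[2]) = (29, 23) (two consecutive terms determine the rest), the sequence is eventually periodic: after a pre-period of length 1 it cycles with period 10.
For j ≥ 1, b[j] depends only on (j - 1) mod 10. (2937 - 1) mod 10 = 6, so b[2937] = b[7] = 17.

17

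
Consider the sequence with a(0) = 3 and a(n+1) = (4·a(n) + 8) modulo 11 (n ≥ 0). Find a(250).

Computing terms: a(0) = 3; a(1) = 9; a(2) = 0; a(3) = 8; a(4) = 7; a(5) = 3.
The sequence repeats with period 5.
(250 - 0) mod 5 = 0, so a(250) = a(0) = 3.

3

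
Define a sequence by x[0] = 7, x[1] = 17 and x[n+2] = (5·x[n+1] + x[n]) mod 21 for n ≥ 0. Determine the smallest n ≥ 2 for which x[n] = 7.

Computing terms: x[0] = 7; x[1] = 17; x[2] = 8; x[3] = 15; x[4] = 20; x[5] = 10; x[6] = 7; x[7] = 3; x[8] = 1; x[9] = 8; x[10] = 20; x[11] = 3; x[12] = 14; x[13] = 10; x[14] = 1; x[15] = 15; x[16] = 13; x[17] = 17; x[18] = 14; x[19] = 3; x[20] = 8; x[21] = 1; x[22] = 13; x[23] = 3; x[24] = 7; x[25] = 17.
Since (x[24], x[25]) = (x[0], x[1]) = (7, 17) (two consecutive terms determine the rest), the sequence is periodic with period 24.
The value 7 first appears (with n ≥ 2) at x[6].

6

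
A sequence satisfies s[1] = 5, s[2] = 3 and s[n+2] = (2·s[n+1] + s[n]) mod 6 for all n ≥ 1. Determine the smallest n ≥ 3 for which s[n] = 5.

3

Listing terms: s[1] = 5,  s[2] = 3,  s[3] = 5,  s[4] = 1,  s[5] = 1,  s[6] = 3,  s[7] = 1,  s[8] = 5,  s[9] = 5,  s[10] = 3.
The sequence repeats with period 8.
The value 5 first appears (with n ≥ 3) at s[3].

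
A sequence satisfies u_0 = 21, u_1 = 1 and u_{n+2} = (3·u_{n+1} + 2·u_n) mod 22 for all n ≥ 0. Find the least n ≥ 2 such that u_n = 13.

12

u_0 = 21; u_1 = 1; u_2 = 1; u_3 = 5; u_4 = 17; u_5 = 17; u_6 = 19; u_7 = 3; u_8 = 3; u_9 = 15; u_{10} = 7; u_{11} = 7; u_{12} = 13; u_{13} = 9; u_{14} = 9; u_{15} = 1; u_{16} = 21; u_{17} = 21; u_{18} = 17; u_{19} = 5; u_{20} = 5; u_{21} = 3; u_{22} = 19; u_{23} = 19; u_{24} = 7; u_{25} = 15; u_{26} = 15; u_{27} = 9; u_{28} = 13; u_{29} = 13; u_{30} = 21; u_{31} = 1.
The sequence repeats with period 30.
The value 13 first appears (with n ≥ 2) at u_{12}.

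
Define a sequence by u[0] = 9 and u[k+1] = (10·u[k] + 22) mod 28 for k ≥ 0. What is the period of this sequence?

6

We have u[0] = 9, u[1] = 0, u[2] = 22, u[3] = 18, u[4] = 6, u[5] = 26, u[6] = 2, u[7] = 14, u[8] = 22.
Since u[8] = u[2] = 22, the sequence is eventually periodic: after a pre-period of length 2 it cycles with period 6.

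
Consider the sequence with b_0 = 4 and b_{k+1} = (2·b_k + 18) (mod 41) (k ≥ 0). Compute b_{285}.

Computing terms: b_0 = 4, b_1 = 26, b_2 = 29, b_3 = 35, b_4 = 6, b_5 = 30, b_6 = 37, b_7 = 10, b_8 = 38, b_9 = 12, b_{10} = 1, b_{11} = 20, b_{12} = 17, b_{13} = 11, b_{14} = 40, b_{15} = 16, b_{16} = 9, b_{17} = 36, b_{18} = 8, b_{19} = 34, b_{20} = 4.
The sequence repeats with period 20.
So b_{285} = b_{0 + ((285-0) mod 20)} = b_5 = 30.

30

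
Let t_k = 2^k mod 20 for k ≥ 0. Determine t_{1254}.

We have t_0 = 1; t_1 = 2; t_2 = 4; t_3 = 8; t_4 = 16; t_5 = 12; t_6 = 4.
Since t_6 = t_2 = 4, the sequence is eventually periodic: after a pre-period of length 2 it cycles with period 4.
For k ≥ 2, t_k depends only on (k - 2) mod 4. (1254 - 2) mod 4 = 0, so t_{1254} = t_2 = 4.

4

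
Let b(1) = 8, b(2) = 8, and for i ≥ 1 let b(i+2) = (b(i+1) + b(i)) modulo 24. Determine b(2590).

16

b(1) = 8,  b(2) = 8,  b(3) = 16,  b(4) = 0,  b(5) = 16,  b(6) = 16,  b(7) = 8,  b(8) = 0,  b(9) = 8,  b(10) = 8.
Since (b(9), b(10)) = (b(1), b(2)) = (8, 8) (two consecutive terms determine the rest), the sequence is periodic with period 8.
So b(2590) = b(1 + ((2590-1) mod 8)) = b(6) = 16.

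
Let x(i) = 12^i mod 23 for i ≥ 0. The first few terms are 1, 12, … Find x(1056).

1

Listing terms: x(0) = 1; x(1) = 12; x(2) = 6; x(3) = 3; x(4) = 13; x(5) = 18; x(6) = 9; x(7) = 16; x(8) = 8; x(9) = 4; x(10) = 2; x(11) = 1.
The sequence repeats with period 11.
(1056 - 0) mod 11 = 0, so x(1056) = x(0) = 1.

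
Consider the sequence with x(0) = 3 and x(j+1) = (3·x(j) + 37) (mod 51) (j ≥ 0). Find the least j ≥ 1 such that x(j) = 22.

2

We have x(0) = 3; x(1) = 46; x(2) = 22; x(3) = 1; x(4) = 40; x(5) = 4; x(6) = 49; x(7) = 31; x(8) = 28; x(9) = 19; x(10) = 43; x(11) = 13; x(12) = 25; x(13) = 10; x(14) = 16; x(15) = 34; x(16) = 37; x(17) = 46.
Since x(17) = x(1) = 46, the sequence is eventually periodic: after a pre-period of length 1 it cycles with period 16.
The value 22 first appears (with j ≥ 1) at x(2).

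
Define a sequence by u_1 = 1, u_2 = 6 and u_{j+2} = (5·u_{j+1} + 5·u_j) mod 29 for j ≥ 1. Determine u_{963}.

Computing terms: u_1 = 1,  u_2 = 6,  u_3 = 6,  u_4 = 2,  u_5 = 11,  u_6 = 7,  u_7 = 3,  u_8 = 21,  u_9 = 4,  u_{10} = 9,  u_{11} = 7,  u_{12} = 22,  u_{13} = 0,  u_{14} = 23,  u_{15} = 28,  u_{16} = 23,  u_{17} = 23,  u_{18} = 27,  u_{19} = 18,  u_{20} = 22,  u_{21} = 26,  u_{22} = 8,  u_{23} = 25,  u_{24} = 20,  u_{25} = 22,  u_{26} = 7,  u_{27} = 0,  u_{28} = 6,  u_{29} = 1,  u_{30} = 6.
Since (u_{29}, u_{30}) = (u_1, u_2) = (1, 6) (two consecutive terms determine the rest), the sequence is periodic with period 28.
So u_{963} = u_{1 + ((963-1) mod 28)} = u_{11} = 7.

7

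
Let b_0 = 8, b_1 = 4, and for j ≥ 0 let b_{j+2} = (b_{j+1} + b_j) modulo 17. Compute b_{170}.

16

Computing terms: b_0 = 8, b_1 = 4, b_2 = 12, b_3 = 16, b_4 = 11, b_5 = 10, b_6 = 4, b_7 = 14, b_8 = 1, b_9 = 15, b_{10} = 16, b_{11} = 14, b_{12} = 13, b_{13} = 10, b_{14} = 6, b_{15} = 16, b_{16} = 5, b_{17} = 4, b_{18} = 9, b_{19} = 13, b_{20} = 5, b_{21} = 1, b_{22} = 6, b_{23} = 7, b_{24} = 13, b_{25} = 3, b_{26} = 16, b_{27} = 2, b_{28} = 1, b_{29} = 3, b_{30} = 4, b_{31} = 7, b_{32} = 11, b_{33} = 1, b_{34} = 12, b_{35} = 13, b_{36} = 8, b_{37} = 4.
The sequence repeats with period 36.
(170 - 0) mod 36 = 26, so b_{170} = b_{26} = 16.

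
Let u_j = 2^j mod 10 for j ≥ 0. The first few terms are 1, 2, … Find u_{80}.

We have u_0 = 1; u_1 = 2; u_2 = 4; u_3 = 8; u_4 = 6; u_5 = 2.
Since u_5 = u_1 = 2, the sequence is eventually periodic: after a pre-period of length 1 it cycles with period 4.
For j ≥ 1, u_j depends only on (j - 1) mod 4. (80 - 1) mod 4 = 3, so u_{80} = u_4 = 6.

6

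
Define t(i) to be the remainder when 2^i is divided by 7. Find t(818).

4

t(1) = 2,  t(2) = 4,  t(3) = 1,  t(4) = 2.
Since t(4) = t(1) = 2, the sequence is periodic with period 3.
(818 - 1) mod 3 = 1, so t(818) = t(2) = 4.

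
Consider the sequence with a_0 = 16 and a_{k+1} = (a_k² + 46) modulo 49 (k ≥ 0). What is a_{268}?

33

We have a_0 = 16,  a_1 = 8,  a_2 = 12,  a_3 = 43,  a_4 = 33,  a_5 = 8.
Since a_5 = a_1 = 8, the sequence is eventually periodic: after a pre-period of length 1 it cycles with period 4.
For k ≥ 1, a_k depends only on (k - 1) mod 4. (268 - 1) mod 4 = 3, so a_{268} = a_4 = 33.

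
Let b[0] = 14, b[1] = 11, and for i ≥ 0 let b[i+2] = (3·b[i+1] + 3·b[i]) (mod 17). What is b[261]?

Listing terms: b[0] = 14; b[1] = 11; b[2] = 7; b[3] = 3; b[4] = 13; b[5] = 14; b[6] = 13; b[7] = 13; b[8] = 10; b[9] = 1; b[10] = 16; b[11] = 0; b[12] = 14; b[13] = 8; b[14] = 15; b[15] = 1; b[16] = 14; b[17] = 11.
Since (b[16], b[17]) = (b[0], b[1]) = (14, 11) (two consecutive terms determine the rest), the sequence is periodic with period 16.
(261 - 0) mod 16 = 5, so b[261] = b[5] = 14.

14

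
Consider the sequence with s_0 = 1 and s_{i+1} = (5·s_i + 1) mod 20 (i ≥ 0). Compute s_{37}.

6

Computing terms: s_0 = 1,  s_1 = 6,  s_2 = 11,  s_3 = 16,  s_4 = 1.
Since s_4 = s_0 = 1, the sequence is periodic with period 4.
(37 - 0) mod 4 = 1, so s_{37} = s_1 = 6.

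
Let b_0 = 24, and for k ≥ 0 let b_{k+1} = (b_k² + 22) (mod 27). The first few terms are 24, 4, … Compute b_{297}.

26

b_0 = 24,  b_1 = 4,  b_2 = 11,  b_3 = 8,  b_4 = 5,  b_5 = 20,  b_6 = 17,  b_7 = 14,  b_8 = 2,  b_9 = 26,  b_{10} = 23,  b_{11} = 11.
Since b_{11} = b_2 = 11, the sequence is eventually periodic: after a pre-period of length 2 it cycles with period 9.
For k ≥ 2, b_k depends only on (k - 2) mod 9. (297 - 2) mod 9 = 7, so b_{297} = b_9 = 26.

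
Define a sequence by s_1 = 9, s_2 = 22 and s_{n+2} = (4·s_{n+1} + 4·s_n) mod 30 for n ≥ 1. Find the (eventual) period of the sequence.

s_1 = 9,  s_2 = 22,  s_3 = 4,  s_4 = 14,  s_5 = 12,  s_6 = 14,  s_7 = 14,  s_8 = 22,  s_9 = 24,  s_{10} = 4,  s_{11} = 22,  s_{12} = 14,  s_{13} = 24,  s_{14} = 2,  s_{15} = 14,  s_{16} = 4,  s_{17} = 12,  s_{18} = 4,  s_{19} = 4,  s_{20} = 2,  s_{21} = 24,  s_{22} = 14,  s_{23} = 2,  s_{24} = 4,  s_{25} = 24,  s_{26} = 22,  s_{27} = 4.
Since (s_{26}, s_{27}) = (s_2, s_3) = (22, 4) (two consecutive terms determine the rest), the sequence is eventually periodic: after a pre-period of length 1 it cycles with period 24.

24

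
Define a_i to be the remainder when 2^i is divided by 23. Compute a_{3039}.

8

We have a_0 = 1,  a_1 = 2,  a_2 = 4,  a_3 = 8,  a_4 = 16,  a_5 = 9,  a_6 = 18,  a_7 = 13,  a_8 = 3,  a_9 = 6,  a_{10} = 12,  a_{11} = 1.
Since a_{11} = a_0 = 1, the sequence is periodic with period 11.
So a_{3039} = a_{0 + ((3039-0) mod 11)} = a_3 = 8.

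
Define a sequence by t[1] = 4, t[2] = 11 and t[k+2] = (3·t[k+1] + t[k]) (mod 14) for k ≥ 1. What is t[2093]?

We have t[1] = 4,  t[2] = 11,  t[3] = 9,  t[4] = 10,  t[5] = 11,  t[6] = 1,  t[7] = 0,  t[8] = 1,  t[9] = 3,  t[10] = 10,  t[11] = 5,  t[12] = 11,  t[13] = 10,  t[14] = 13,  t[15] = 7,  t[16] = 6,  t[17] = 11,  t[18] = 11,  t[19] = 2,  t[20] = 3,  t[21] = 11,  t[22] = 8,  t[23] = 7,  t[24] = 1,  t[25] = 10,  t[26] = 3,  t[27] = 5,  t[28] = 4,  t[29] = 3,  t[30] = 13,  t[31] = 0,  t[32] = 13,  t[33] = 11,  t[34] = 4,  t[35] = 9,  t[36] = 3,  t[37] = 4,  t[38] = 1,  t[39] = 7,  t[40] = 8,  t[41] = 3,  t[42] = 3,  t[43] = 12,  t[44] = 11,  t[45] = 3,  t[46] = 6,  t[47] = 7,  t[48] = 13,  t[49] = 4,  t[50] = 11.
The sequence repeats with period 48.
So t[2093] = t[1 + ((2093-1) mod 48)] = t[29] = 3.

3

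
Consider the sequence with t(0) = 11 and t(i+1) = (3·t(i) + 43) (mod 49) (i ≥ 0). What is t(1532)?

Computing terms: t(0) = 11; t(1) = 27; t(2) = 26; t(3) = 23; t(4) = 14; t(5) = 36; t(6) = 4; t(7) = 6; t(8) = 12; t(9) = 30; t(10) = 35; t(11) = 1; t(12) = 46; t(13) = 34; t(14) = 47; t(15) = 37; t(16) = 7; t(17) = 15; t(18) = 39; t(19) = 13; t(20) = 33; t(21) = 44; t(22) = 28; t(23) = 29; t(24) = 32; t(25) = 41; t(26) = 19; t(27) = 2; t(28) = 0; t(29) = 43; t(30) = 25; t(31) = 20; t(32) = 5; t(33) = 9; t(34) = 21; t(35) = 8; t(36) = 18; t(37) = 48; t(38) = 40; t(39) = 16; t(40) = 42; t(41) = 22; t(42) = 11.
The sequence repeats with period 42.
So t(1532) = t(0 + ((1532-0) mod 42)) = t(20) = 33.

33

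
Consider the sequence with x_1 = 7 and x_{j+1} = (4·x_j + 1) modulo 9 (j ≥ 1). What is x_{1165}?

x_1 = 7,  x_2 = 2,  x_3 = 0,  x_4 = 1,  x_5 = 5,  x_6 = 3,  x_7 = 4,  x_8 = 8,  x_9 = 6,  x_{10} = 7.
The sequence repeats with period 9.
So x_{1165} = x_{1 + ((1165-1) mod 9)} = x_4 = 1.

1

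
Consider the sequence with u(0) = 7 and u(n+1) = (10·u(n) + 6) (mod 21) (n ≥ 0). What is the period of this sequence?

Listing terms: u(0) = 7,  u(1) = 13,  u(2) = 10,  u(3) = 1,  u(4) = 16,  u(5) = 19,  u(6) = 7.
Since u(6) = u(0) = 7, the sequence is periodic with period 6.

6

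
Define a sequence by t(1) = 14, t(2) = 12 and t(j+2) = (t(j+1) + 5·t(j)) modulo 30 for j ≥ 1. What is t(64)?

We have t(1) = 14,  t(2) = 12,  t(3) = 22,  t(4) = 22,  t(5) = 12,  t(6) = 2,  t(7) = 2,  t(8) = 12,  t(9) = 22.
Since (t(8), t(9)) = (t(2), t(3)) = (12, 22) (two consecutive terms determine the rest), the sequence is eventually periodic: after a pre-period of length 1 it cycles with period 6.
For j ≥ 2, t(j) depends only on (j - 2) mod 6. (64 - 2) mod 6 = 2, so t(64) = t(4) = 22.

22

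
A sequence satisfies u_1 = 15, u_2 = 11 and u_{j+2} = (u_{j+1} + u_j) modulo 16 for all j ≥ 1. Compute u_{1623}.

u_1 = 15,  u_2 = 11,  u_3 = 10,  u_4 = 5,  u_5 = 15,  u_6 = 4,  u_7 = 3,  u_8 = 7,  u_9 = 10,  u_{10} = 1,  u_{11} = 11,  u_{12} = 12,  u_{13} = 7,  u_{14} = 3,  u_{15} = 10,  u_{16} = 13,  u_{17} = 7,  u_{18} = 4,  u_{19} = 11,  u_{20} = 15,  u_{21} = 10,  u_{22} = 9,  u_{23} = 3,  u_{24} = 12,  u_{25} = 15,  u_{26} = 11.
The sequence repeats with period 24.
(1623 - 1) mod 24 = 14, so u_{1623} = u_{15} = 10.

10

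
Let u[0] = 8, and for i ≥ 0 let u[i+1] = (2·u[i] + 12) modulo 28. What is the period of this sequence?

3

Listing terms: u[0] = 8, u[1] = 0, u[2] = 12, u[3] = 8.
Since u[3] = u[0] = 8, the sequence is periodic with period 3.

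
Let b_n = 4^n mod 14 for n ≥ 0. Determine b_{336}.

8

Listing terms: b_0 = 1; b_1 = 4; b_2 = 2; b_3 = 8; b_4 = 4.
Since b_4 = b_1 = 4, the sequence is eventually periodic: after a pre-period of length 1 it cycles with period 3.
For n ≥ 1, b_n depends only on (n - 1) mod 3. (336 - 1) mod 3 = 2, so b_{336} = b_3 = 8.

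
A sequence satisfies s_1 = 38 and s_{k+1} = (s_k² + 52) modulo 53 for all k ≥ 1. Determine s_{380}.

46

Listing terms: s_1 = 38,  s_2 = 12,  s_3 = 37,  s_4 = 43,  s_5 = 46,  s_6 = 48,  s_7 = 24,  s_8 = 45,  s_9 = 10,  s_{10} = 46.
Since s_{10} = s_5 = 46, the sequence is eventually periodic: after a pre-period of length 4 it cycles with period 5.
For k ≥ 5, s_k depends only on (k - 5) mod 5. (380 - 5) mod 5 = 0, so s_{380} = s_5 = 46.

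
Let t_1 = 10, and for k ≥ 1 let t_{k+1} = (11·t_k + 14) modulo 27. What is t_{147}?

1

Listing terms: t_1 = 10,  t_2 = 16,  t_3 = 1,  t_4 = 25,  t_5 = 19,  t_6 = 7,  t_7 = 10.
The sequence repeats with period 6.
So t_{147} = t_{1 + ((147-1) mod 6)} = t_3 = 1.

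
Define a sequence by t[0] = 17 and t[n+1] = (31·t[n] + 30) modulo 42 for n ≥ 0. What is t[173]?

5

t[0] = 17; t[1] = 11; t[2] = 35; t[3] = 23; t[4] = 29; t[5] = 5; t[6] = 17.
The sequence repeats with period 6.
(173 - 0) mod 6 = 5, so t[173] = t[5] = 5.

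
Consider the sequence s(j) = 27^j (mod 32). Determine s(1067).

Listing terms: s(1) = 27, s(2) = 25, s(3) = 3, s(4) = 17, s(5) = 11, s(6) = 9, s(7) = 19, s(8) = 1, s(9) = 27.
Since s(9) = s(1) = 27, the sequence is periodic with period 8.
(1067 - 1) mod 8 = 2, so s(1067) = s(3) = 3.

3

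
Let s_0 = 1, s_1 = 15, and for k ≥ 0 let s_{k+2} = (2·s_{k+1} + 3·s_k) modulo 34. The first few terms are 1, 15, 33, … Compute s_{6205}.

17

Computing terms: s_0 = 1, s_1 = 15, s_2 = 33, s_3 = 9, s_4 = 15, s_5 = 23, s_6 = 23, s_7 = 13, s_8 = 27, s_9 = 25, s_{10} = 29, s_{11} = 31, s_{12} = 13, s_{13} = 17, s_{14} = 5, s_{15} = 27, s_{16} = 1, s_{17} = 15.
Since (s_{16}, s_{17}) = (s_0, s_1) = (1, 15) (two consecutive terms determine the rest), the sequence is periodic with period 16.
So s_{6205} = s_{0 + ((6205-0) mod 16)} = s_{13} = 17.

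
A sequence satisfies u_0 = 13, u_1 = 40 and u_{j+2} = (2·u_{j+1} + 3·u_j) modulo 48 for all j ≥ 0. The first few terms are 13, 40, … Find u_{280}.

Computing terms: u_0 = 13, u_1 = 40, u_2 = 23, u_3 = 22, u_4 = 17, u_5 = 4, u_6 = 11, u_7 = 34, u_8 = 5, u_9 = 16, u_{10} = 47, u_{11} = 46, u_{12} = 41, u_{13} = 28, u_{14} = 35, u_{15} = 10, u_{16} = 29, u_{17} = 40, u_{18} = 23.
Since (u_{17}, u_{18}) = (u_1, u_2) = (40, 23) (two consecutive terms determine the rest), the sequence is eventually periodic: after a pre-period of length 1 it cycles with period 16.
For j ≥ 1, u_j depends only on (j - 1) mod 16. (280 - 1) mod 16 = 7, so u_{280} = u_8 = 5.

5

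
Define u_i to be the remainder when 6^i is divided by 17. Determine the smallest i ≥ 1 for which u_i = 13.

We have u_0 = 1, u_1 = 6, u_2 = 2, u_3 = 12, u_4 = 4, u_5 = 7, u_6 = 8, u_7 = 14, u_8 = 16, u_9 = 11, u_{10} = 15, u_{11} = 5, u_{12} = 13, u_{13} = 10, u_{14} = 9, u_{15} = 3, u_{16} = 1.
The sequence repeats with period 16.
The value 13 first appears (with i ≥ 1) at u_{12}.

12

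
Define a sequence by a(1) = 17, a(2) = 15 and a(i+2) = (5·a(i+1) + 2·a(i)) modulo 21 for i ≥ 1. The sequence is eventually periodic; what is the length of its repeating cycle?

We have a(1) = 17; a(2) = 15; a(3) = 4; a(4) = 8; a(5) = 6; a(6) = 4; a(7) = 11; a(8) = 0; a(9) = 1; a(10) = 5; a(11) = 6; a(12) = 19; a(13) = 2; a(14) = 6; a(15) = 13; a(16) = 14; a(17) = 12; a(18) = 4; a(19) = 2; a(20) = 18; a(21) = 10; a(22) = 2; a(23) = 9; a(24) = 7; a(25) = 11; a(26) = 6; a(27) = 10; a(28) = 20; a(29) = 15; a(30) = 10; a(31) = 17; a(32) = 0; a(33) = 13; a(34) = 2; a(35) = 15; a(36) = 16; a(37) = 5; a(38) = 15; a(39) = 1; a(40) = 14; a(41) = 9; a(42) = 10; a(43) = 5; a(44) = 3; a(45) = 4; a(46) = 5; a(47) = 12; a(48) = 7; a(49) = 17; a(50) = 15.
The sequence repeats with period 48.

48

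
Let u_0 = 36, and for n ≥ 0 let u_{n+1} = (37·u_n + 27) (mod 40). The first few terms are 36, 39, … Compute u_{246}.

10

Listing terms: u_0 = 36,  u_1 = 39,  u_2 = 30,  u_3 = 17,  u_4 = 16,  u_5 = 19,  u_6 = 10,  u_7 = 37,  u_8 = 36.
Since u_8 = u_0 = 36, the sequence is periodic with period 8.
(246 - 0) mod 8 = 6, so u_{246} = u_6 = 10.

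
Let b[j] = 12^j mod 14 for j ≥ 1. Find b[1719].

Listing terms: b[1] = 12,  b[2] = 4,  b[3] = 6,  b[4] = 2,  b[5] = 10,  b[6] = 8,  b[7] = 12.
The sequence repeats with period 6.
So b[1719] = b[1 + ((1719-1) mod 6)] = b[3] = 6.

6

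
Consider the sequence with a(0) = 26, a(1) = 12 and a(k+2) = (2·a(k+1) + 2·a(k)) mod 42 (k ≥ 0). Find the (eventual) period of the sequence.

a(0) = 26; a(1) = 12; a(2) = 34; a(3) = 8; a(4) = 0; a(5) = 16; a(6) = 32; a(7) = 12; a(8) = 4; a(9) = 32; a(10) = 30; a(11) = 40; a(12) = 14; a(13) = 24; a(14) = 34; a(15) = 32; a(16) = 6; a(17) = 34; a(18) = 38; a(19) = 18; a(20) = 28; a(21) = 8; a(22) = 30; a(23) = 34; a(24) = 2; a(25) = 30; a(26) = 22; a(27) = 20; a(28) = 0; a(29) = 40; a(30) = 38; a(31) = 30; a(32) = 10; a(33) = 38; a(34) = 12; a(35) = 16; a(36) = 14; a(37) = 18; a(38) = 22; a(39) = 38; a(40) = 36; a(41) = 22; a(42) = 32; a(43) = 24; a(44) = 28; a(45) = 20; a(46) = 12; a(47) = 22; a(48) = 26; a(49) = 12.
The sequence repeats with period 48.

48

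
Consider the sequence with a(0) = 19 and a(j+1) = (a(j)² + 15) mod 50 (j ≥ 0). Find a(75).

46

Listing terms: a(0) = 19, a(1) = 26, a(2) = 41, a(3) = 46, a(4) = 31, a(5) = 26.
Since a(5) = a(1) = 26, the sequence is eventually periodic: after a pre-period of length 1 it cycles with period 4.
For j ≥ 1, a(j) depends only on (j - 1) mod 4. (75 - 1) mod 4 = 2, so a(75) = a(3) = 46.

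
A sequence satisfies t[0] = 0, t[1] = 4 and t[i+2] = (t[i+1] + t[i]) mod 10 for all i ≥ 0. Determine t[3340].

0

t[0] = 0,  t[1] = 4,  t[2] = 4,  t[3] = 8,  t[4] = 2,  t[5] = 0,  t[6] = 2,  t[7] = 2,  t[8] = 4,  t[9] = 6,  t[10] = 0,  t[11] = 6,  t[12] = 6,  t[13] = 2,  t[14] = 8,  t[15] = 0,  t[16] = 8,  t[17] = 8,  t[18] = 6,  t[19] = 4,  t[20] = 0,  t[21] = 4.
Since (t[20], t[21]) = (t[0], t[1]) = (0, 4) (two consecutive terms determine the rest), the sequence is periodic with period 20.
So t[3340] = t[0 + ((3340-0) mod 20)] = t[0] = 0.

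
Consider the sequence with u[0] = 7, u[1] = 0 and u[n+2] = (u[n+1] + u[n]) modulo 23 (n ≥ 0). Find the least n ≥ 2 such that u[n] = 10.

Computing terms: u[0] = 7, u[1] = 0, u[2] = 7, u[3] = 7, u[4] = 14, u[5] = 21, u[6] = 12, u[7] = 10, u[8] = 22, u[9] = 9, u[10] = 8, u[11] = 17, u[12] = 2, u[13] = 19, u[14] = 21, u[15] = 17, u[16] = 15, u[17] = 9, u[18] = 1, u[19] = 10, u[20] = 11, u[21] = 21, u[22] = 9, u[23] = 7, u[24] = 16, u[25] = 0, u[26] = 16, u[27] = 16, u[28] = 9, u[29] = 2, u[30] = 11, u[31] = 13, u[32] = 1, u[33] = 14, u[34] = 15, u[35] = 6, u[36] = 21, u[37] = 4, u[38] = 2, u[39] = 6, u[40] = 8, u[41] = 14, u[42] = 22, u[43] = 13, u[44] = 12, u[45] = 2, u[46] = 14, u[47] = 16, u[48] = 7, u[49] = 0.
Since (u[48], u[49]) = (u[0], u[1]) = (7, 0) (two consecutive terms determine the rest), the sequence is periodic with period 48.
The value 10 first appears (with n ≥ 2) at u[7].

7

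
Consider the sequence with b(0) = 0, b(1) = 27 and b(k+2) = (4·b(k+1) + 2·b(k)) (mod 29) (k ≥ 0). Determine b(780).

10

b(0) = 0; b(1) = 27; b(2) = 21; b(3) = 22; b(4) = 14; b(5) = 13; b(6) = 22; b(7) = 27; b(8) = 7; b(9) = 24; b(10) = 23; b(11) = 24; b(12) = 26; b(13) = 7; b(14) = 22; b(15) = 15; b(16) = 17; b(17) = 11; b(18) = 20; b(19) = 15; b(20) = 13; b(21) = 24; b(22) = 6; b(23) = 14; b(24) = 10; b(25) = 10; b(26) = 2; b(27) = 28; b(28) = 0; b(29) = 27.
The sequence repeats with period 28.
So b(780) = b(0 + ((780-0) mod 28)) = b(24) = 10.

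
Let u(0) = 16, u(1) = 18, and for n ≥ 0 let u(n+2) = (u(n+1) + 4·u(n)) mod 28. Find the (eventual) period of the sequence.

48

Listing terms: u(0) = 16, u(1) = 18, u(2) = 26, u(3) = 14, u(4) = 6, u(5) = 6, u(6) = 2, u(7) = 26, u(8) = 6, u(9) = 26, u(10) = 22, u(11) = 14, u(12) = 18, u(13) = 18, u(14) = 6, u(15) = 22, u(16) = 18, u(17) = 22, u(18) = 10, u(19) = 14, u(20) = 26, u(21) = 26, u(22) = 18, u(23) = 10, u(24) = 26, u(25) = 10, u(26) = 2, u(27) = 14, u(28) = 22, u(29) = 22, u(30) = 26, u(31) = 2, u(32) = 22, u(33) = 2, u(34) = 6, u(35) = 14, u(36) = 10, u(37) = 10, u(38) = 22, u(39) = 6, u(40) = 10, u(41) = 6, u(42) = 18, u(43) = 14, u(44) = 2, u(45) = 2, u(46) = 10, u(47) = 18, u(48) = 2, u(49) = 18, u(50) = 26.
Since (u(49), u(50)) = (u(1), u(2)) = (18, 26) (two consecutive terms determine the rest), the sequence is eventually periodic: after a pre-period of length 1 it cycles with period 48.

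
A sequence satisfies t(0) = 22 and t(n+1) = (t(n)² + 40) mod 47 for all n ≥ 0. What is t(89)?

Listing terms: t(0) = 22; t(1) = 7; t(2) = 42; t(3) = 18; t(4) = 35; t(5) = 43; t(6) = 9; t(7) = 27; t(8) = 17; t(9) = 0; t(10) = 40; t(11) = 42.
Since t(11) = t(2) = 42, the sequence is eventually periodic: after a pre-period of length 2 it cycles with period 9.
For n ≥ 2, t(n) depends only on (n - 2) mod 9. (89 - 2) mod 9 = 6, so t(89) = t(8) = 17.

17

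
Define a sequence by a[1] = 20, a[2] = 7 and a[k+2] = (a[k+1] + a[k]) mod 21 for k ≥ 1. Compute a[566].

a[1] = 20; a[2] = 7; a[3] = 6; a[4] = 13; a[5] = 19; a[6] = 11; a[7] = 9; a[8] = 20; a[9] = 8; a[10] = 7; a[11] = 15; a[12] = 1; a[13] = 16; a[14] = 17; a[15] = 12; a[16] = 8; a[17] = 20; a[18] = 7.
The sequence repeats with period 16.
So a[566] = a[1 + ((566-1) mod 16)] = a[6] = 11.

11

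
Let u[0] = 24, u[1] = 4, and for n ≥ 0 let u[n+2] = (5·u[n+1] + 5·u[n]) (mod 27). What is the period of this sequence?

Computing terms: u[0] = 24; u[1] = 4; u[2] = 5; u[3] = 18; u[4] = 7; u[5] = 17; u[6] = 12; u[7] = 10; u[8] = 2; u[9] = 6; u[10] = 13; u[11] = 14; u[12] = 0; u[13] = 16; u[14] = 26; u[15] = 21; u[16] = 19; u[17] = 11; u[18] = 15; u[19] = 22; u[20] = 23; u[21] = 9; u[22] = 25; u[23] = 8; u[24] = 3; u[25] = 1; u[26] = 20; u[27] = 24; u[28] = 4.
The sequence repeats with period 27.

27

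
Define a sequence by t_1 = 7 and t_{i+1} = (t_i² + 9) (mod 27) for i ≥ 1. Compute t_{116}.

4

Computing terms: t_1 = 7,  t_2 = 4,  t_3 = 25,  t_4 = 13,  t_5 = 16,  t_6 = 22,  t_7 = 7.
Since t_7 = t_1 = 7, the sequence is periodic with period 6.
(116 - 1) mod 6 = 1, so t_{116} = t_2 = 4.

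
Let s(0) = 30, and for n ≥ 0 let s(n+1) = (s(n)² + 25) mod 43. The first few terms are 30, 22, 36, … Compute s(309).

31

Computing terms: s(0) = 30; s(1) = 22; s(2) = 36; s(3) = 31; s(4) = 40; s(5) = 34; s(6) = 20; s(7) = 38; s(8) = 7; s(9) = 31.
Since s(9) = s(3) = 31, the sequence is eventually periodic: after a pre-period of length 3 it cycles with period 6.
For n ≥ 3, s(n) depends only on (n - 3) mod 6. (309 - 3) mod 6 = 0, so s(309) = s(3) = 31.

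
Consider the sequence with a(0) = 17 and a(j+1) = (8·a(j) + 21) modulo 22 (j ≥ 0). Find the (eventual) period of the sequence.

10

Listing terms: a(0) = 17, a(1) = 3, a(2) = 1, a(3) = 7, a(4) = 11, a(5) = 21, a(6) = 13, a(7) = 15, a(8) = 9, a(9) = 5, a(10) = 17.
Since a(10) = a(0) = 17, the sequence is periodic with period 10.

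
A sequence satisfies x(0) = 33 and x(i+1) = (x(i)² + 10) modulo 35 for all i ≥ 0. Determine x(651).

Listing terms: x(0) = 33; x(1) = 14; x(2) = 31; x(3) = 26; x(4) = 21; x(5) = 31.
Since x(5) = x(2) = 31, the sequence is eventually periodic: after a pre-period of length 2 it cycles with period 3.
For i ≥ 2, x(i) depends only on (i - 2) mod 3. (651 - 2) mod 3 = 1, so x(651) = x(3) = 26.

26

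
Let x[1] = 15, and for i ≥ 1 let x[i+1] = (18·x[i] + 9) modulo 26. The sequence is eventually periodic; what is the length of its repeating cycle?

4

We have x[1] = 15; x[2] = 19; x[3] = 13; x[4] = 9; x[5] = 15.
Since x[5] = x[1] = 15, the sequence is periodic with period 4.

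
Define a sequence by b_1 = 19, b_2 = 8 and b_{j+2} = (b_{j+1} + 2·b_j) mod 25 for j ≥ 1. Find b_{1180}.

Listing terms: b_1 = 19,  b_2 = 8,  b_3 = 21,  b_4 = 12,  b_5 = 4,  b_6 = 3,  b_7 = 11,  b_8 = 17,  b_9 = 14,  b_{10} = 23,  b_{11} = 1,  b_{12} = 22,  b_{13} = 24,  b_{14} = 18,  b_{15} = 16,  b_{16} = 2,  b_{17} = 9,  b_{18} = 13,  b_{19} = 6,  b_{20} = 7,  b_{21} = 19,  b_{22} = 8.
The sequence repeats with period 20.
(1180 - 1) mod 20 = 19, so b_{1180} = b_{20} = 7.

7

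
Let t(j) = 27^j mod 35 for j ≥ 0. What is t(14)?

Computing terms: t(0) = 1; t(1) = 27; t(2) = 29; t(3) = 13; t(4) = 1.
Since t(4) = t(0) = 1, the sequence is periodic with period 4.
So t(14) = t(0 + ((14-0) mod 4)) = t(2) = 29.

29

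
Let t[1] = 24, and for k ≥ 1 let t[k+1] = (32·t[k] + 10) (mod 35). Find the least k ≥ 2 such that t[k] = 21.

3

Computing terms: t[1] = 24; t[2] = 8; t[3] = 21; t[4] = 17; t[5] = 29; t[6] = 28; t[7] = 31; t[8] = 22; t[9] = 14; t[10] = 3; t[11] = 1; t[12] = 7; t[13] = 24.
The sequence repeats with period 12.
The value 21 first appears (with k ≥ 2) at t[3].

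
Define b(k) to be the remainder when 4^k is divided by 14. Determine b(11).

2

We have b(1) = 4, b(2) = 2, b(3) = 8, b(4) = 4.
The sequence repeats with period 3.
(11 - 1) mod 3 = 1, so b(11) = b(2) = 2.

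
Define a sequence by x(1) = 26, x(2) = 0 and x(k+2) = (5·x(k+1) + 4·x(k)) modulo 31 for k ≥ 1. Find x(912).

29

x(1) = 26; x(2) = 0; x(3) = 11; x(4) = 24; x(5) = 9; x(6) = 17; x(7) = 28; x(8) = 22; x(9) = 5; x(10) = 20; x(11) = 27; x(12) = 29; x(13) = 5; x(14) = 17; x(15) = 12; x(16) = 4; x(17) = 6; x(18) = 15; x(19) = 6; x(20) = 28; x(21) = 9; x(22) = 2; x(23) = 15; x(24) = 21; x(25) = 10; x(26) = 10; x(27) = 28; x(28) = 25; x(29) = 20; x(30) = 14; x(31) = 26; x(32) = 0.
Since (x(31), x(32)) = (x(1), x(2)) = (26, 0) (two consecutive terms determine the rest), the sequence is periodic with period 30.
So x(912) = x(1 + ((912-1) mod 30)) = x(12) = 29.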